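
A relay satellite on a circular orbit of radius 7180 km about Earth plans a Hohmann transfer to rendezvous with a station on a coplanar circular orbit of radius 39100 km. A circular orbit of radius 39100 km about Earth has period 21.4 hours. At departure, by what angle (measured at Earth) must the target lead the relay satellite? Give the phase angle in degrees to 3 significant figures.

From Kepler's third law T² = 4π²r³/μ at r = 39100 km, T = 21.4 hours = 21.4 × 3600 s = 77040 s: μ = 4π²r³/T² = 3.97610×10^5 km³/s².
Transfer-ellipse semi-major axis a_t = (r₁ + r₂)/2 = (7180 + 39100)/2 = 23140 km.
Transfer time t = π√(a_t³/μ) = 17537.44 s.
Target angular speed ω₂ = √(μ/r₂³) = 8.155744×10^-5 rad/s.
Angle swept by the target during transfer: ω₂·t = 1.43031 rad = 81.951°.
Arrival is 180° from departure on the ellipse, so φ = 180° − 81.951° = 98.0°.

φ = 98.0°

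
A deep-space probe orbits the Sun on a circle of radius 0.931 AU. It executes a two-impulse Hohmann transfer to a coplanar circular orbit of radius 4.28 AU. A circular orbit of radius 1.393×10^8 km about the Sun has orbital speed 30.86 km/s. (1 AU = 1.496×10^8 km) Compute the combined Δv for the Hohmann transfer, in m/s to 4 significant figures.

From the circular-orbit relation v² = μ/r at r = 1.393×10^8 km: μ = v²r = (30.86)² × 1.393×10^8 = 1.32661×10^11 km³/s².
In km: r₁ = 0.931 × 1.496×10^8 = 1.392776×10^8 km; r₂ = 4.28 × 1.496×10^8 = 6.40288×10^8 km.
Semi-major axis of the transfer orbit: a_t = (1.392776×10^8 + 6.40288×10^8)/2 = 3.897828×10^8 km.
Circular speed at r₁: v₁ = √(μ/r₁) = √(1.32661×10^11/1.392776×10^8) = 30.8625 km/s.
On the transfer ellipse at r₁, v² = μ(2/r − 1/a) gives v_p = √[μ(2/r₁ − 1/a_t)] = 39.5555 km/s.
First burn Δv₁ = |v_p − v₁| = 8.693 km/s.
Circular speed at r₂: v₂ = √(μ/r₂) = 14.394 km/s.
Transfer-orbit speed at r₂: v_a = √[μ(2/r₂ − 1/a_t)] = 8.6043 km/s.
Second burn Δv₂ = |v₂ − v_a| = 5.790 km/s.
Total Δv = Δv₁ + Δv₂ = 14.48 km/s.

Δv = 14480 m/s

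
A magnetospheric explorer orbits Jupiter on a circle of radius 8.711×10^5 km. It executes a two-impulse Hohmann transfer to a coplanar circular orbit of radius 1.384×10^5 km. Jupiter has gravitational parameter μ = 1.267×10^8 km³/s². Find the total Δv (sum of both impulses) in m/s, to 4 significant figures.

Δv = 15240 m/s

Semi-major axis of the transfer orbit: a_t = (8.711×10^5 + 1.384×10^5)/2 = 5.0475×10^5 km.
Circular speed at r₁: v₁ = √(μ/r₁) = √(1.267×10^8/8.711×10^5) = 12.06 km/s.
On the transfer ellipse at r₁, vis-viva gives v_a = √[μ(2/r₁ − 1/a_t)] = 6.315 km/s.
First burn Δv₁ = |v_a − v₁| = 5.745 km/s.
Circular speed at r₂: v₂ = √(μ/r₂) = 30.257 km/s.
Transfer-orbit speed at r₂: v_p = √[μ(2/r₂ − 1/a_t)] = 39.748 km/s.
Second burn Δv₂ = |v₂ − v_p| = 9.491 km/s.
Total Δv = Δv₁ + Δv₂ = 15.24 km/s.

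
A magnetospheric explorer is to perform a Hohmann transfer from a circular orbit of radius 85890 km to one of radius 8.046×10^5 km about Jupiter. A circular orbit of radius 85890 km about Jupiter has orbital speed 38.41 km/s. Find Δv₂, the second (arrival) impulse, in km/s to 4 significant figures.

From the circular-orbit relation v² = μ/r at r = 85890 km: μ = v²r = (38.41)² × 85890 = 1.26716×10^8 km³/s².
Transfer-ellipse semi-major axis a_t = (r₁ + r₂)/2 = (85890 + 8.046×10^5)/2 = 4.45245×10^5 km.
On the circular orbit at r = 8.046×10^5 km, v_c = √(μ/r) = 12.55 km/s.
Transfer-orbit speed at the same r (vis-viva, a = a_t): v_t = √[μ(2/r − 1/a_t)] = 5.512 km/s.
Δv₂ = |v_t − v_c| = |5.512 − 12.55| = 7.038 km/s.

Δv₂ = 7.038 km/s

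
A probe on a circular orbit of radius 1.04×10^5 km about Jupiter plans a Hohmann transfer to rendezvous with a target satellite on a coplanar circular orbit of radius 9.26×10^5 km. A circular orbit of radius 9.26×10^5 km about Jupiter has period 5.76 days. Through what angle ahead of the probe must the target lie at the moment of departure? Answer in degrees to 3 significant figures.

φ = 105°

From Kepler's third law T² = 4π²r³/μ at r = 9.26×10^5 km, T = 5.76 days = 5.76 × 86400 s = 4.97664×10^5 s: μ = 4π²r³/T² = 1.26567×10^8 km³/s².
Transfer-ellipse semi-major axis a_t = (r₁ + r₂)/2 = (1.040×10^5 + 9.260×10^5)/2 = 5.150×10^5 km.
Transfer time t = π√(a_t³/μ) = 1.032×10^5 s.
The target's mean motion on its circular orbit is ω₂ = √(μ/r₂³) = 1.263×10^-5 rad/s.
Angle swept by the target during transfer: ω₂·t = 1.303 rad = 74.66°.
Arrival is 180° from departure on the ellipse, so φ = 180° − 74.66° = 105°.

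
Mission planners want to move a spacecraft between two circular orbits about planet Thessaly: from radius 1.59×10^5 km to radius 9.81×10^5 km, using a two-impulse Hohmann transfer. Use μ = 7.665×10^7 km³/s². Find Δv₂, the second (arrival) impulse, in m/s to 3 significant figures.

Δv₂ = 4170 m/s

Transfer-ellipse semi-major axis a_t = (r₁ + r₂)/2 = (1.590×10^5 + 9.810×10^5)/2 = 5.700×10^5 km.
Circular speed at r = 9.810×10^5 km: v_c = √(μ/r) = 8.8394 km/s.
Vis-viva on the transfer ellipse at r = 9.810×10^5 km gives v_t = √[μ(2/r − 1/a_t)] = 4.6686 km/s.
Δv₂ = |v_t − v_c| = |4.6686 − 8.8394| = 4.171 km/s.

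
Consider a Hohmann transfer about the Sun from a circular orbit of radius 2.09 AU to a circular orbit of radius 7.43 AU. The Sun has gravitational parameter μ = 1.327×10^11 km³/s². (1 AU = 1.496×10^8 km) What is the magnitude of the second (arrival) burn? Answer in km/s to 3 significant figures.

Δv₂ = 3.69 km/s

In km: r₁ = 2.09 × 1.496×10^8 = 3.12664×10^8 km; r₂ = 7.43 × 1.496×10^8 = 1.111528×10^9 km.
Semi-major axis of the transfer orbit: a_t = (3.12664×10^8 + 1.111528×10^9)/2 = 7.12096×10^8 km.
On the circular orbit at r = 1.111528×10^9 km, v_c = √(μ/r) = 10.926 km/s.
Transfer-orbit speed at the same r (vis-viva, a = a_t): v_t = √[μ(2/r − 1/a_t)] = 7.2401 km/s.
Δv₂ = |v_t − v_c| = |7.2401 − 10.926| = 3.686 km/s.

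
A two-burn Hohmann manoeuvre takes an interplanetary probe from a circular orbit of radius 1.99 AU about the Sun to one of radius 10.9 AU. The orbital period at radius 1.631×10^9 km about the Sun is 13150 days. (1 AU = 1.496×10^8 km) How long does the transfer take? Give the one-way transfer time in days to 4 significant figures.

t = 2988 days

From Kepler's third law T² = 4π²r³/μ at r = 1.631×10^9 km, T = 13150 days = 13150 × 86400 s = 1.13616×10^9 s: μ = 4π²r³/T² = 1.32691×10^11 km³/s².
In km: r₁ = 1.99 × 1.496×10^8 = 2.97704×10^8 km; r₂ = 10.9 × 1.496×10^8 = 1.63064×10^9 km.
The Hohmann ellipse has a_t = (r₁ + r₂)/2 = 9.64172×10^8 km.
Half the transfer-orbit period gives t = π√(a_t³/μ) = 2.582×10^8 s.
Converting: 2.582×10^8 s ÷ 86400 s/day = 2988 days.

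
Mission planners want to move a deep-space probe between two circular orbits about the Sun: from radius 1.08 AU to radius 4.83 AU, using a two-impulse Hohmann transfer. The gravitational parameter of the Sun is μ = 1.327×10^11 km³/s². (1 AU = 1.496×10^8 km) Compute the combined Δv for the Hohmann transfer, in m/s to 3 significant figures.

In km: r₁ = 1.08 × 1.496×10^8 = 1.61568×10^8 km; r₂ = 4.83 × 1.496×10^8 = 7.22568×10^8 km.
Transfer-ellipse semi-major axis a_t = (r₁ + r₂)/2 = (1.61568×10^8 + 7.22568×10^8)/2 = 4.42068×10^8 km.
Circular speed at r₁: v₁ = √(μ/r₁) = √(1.327×10^11/1.61568×10^8) = 28.659 km/s.
Transfer-orbit speed at r₁ (vis-viva): v_p = √[μ(2/r₁ − 1/a_t)] = 36.640 km/s.
First burn Δv₁ = |v_p − v₁| = 7.981 km/s.
At r₂, v₂ = √(μ/r₂) = 13.552 km/s.
Transfer-orbit speed at r₂: v_a = √[μ(2/r₂ − 1/a_t)] = 8.1927 km/s.
Second burn Δv₂ = |v₂ − v_a| = 5.359 km/s.
Total Δv = Δv₁ + Δv₂ = 13.34 km/s.

Δv = 13300 m/s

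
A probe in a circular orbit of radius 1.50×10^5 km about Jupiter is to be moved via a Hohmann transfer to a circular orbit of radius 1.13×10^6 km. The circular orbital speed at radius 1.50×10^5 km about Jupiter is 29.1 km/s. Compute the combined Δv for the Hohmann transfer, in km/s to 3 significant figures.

From the circular-orbit relation v² = μ/r at r = 1.50×10^5 km: μ = v²r = (29.1)² × 1.50×10^5 = 1.27022×10^8 km³/s².
The Hohmann ellipse has a_t = (r₁ + r₂)/2 = 6.400×10^5 km.
At r₁ the circular-orbit speed is v₁ = √(μ/r₁) = 29.100 km/s.
On the transfer ellipse at r₁, vis-viva equation gives v_p = √[μ(2/r₁ − 1/a_t)] = 38.667 km/s.
First burn Δv₁ = |v_p − v₁| = 9.567 km/s.
At r₂, v₂ = √(μ/r₂) = 10.602 km/s.
Transfer-orbit speed at r₂: v_a = √[μ(2/r₂ − 1/a_t)] = 5.1328 km/s.
Second burn Δv₂ = |v₂ − v_a| = 5.469 km/s.
Total Δv = Δv₁ + Δv₂ = 15.04 km/s.

Δv = 15.0 km/s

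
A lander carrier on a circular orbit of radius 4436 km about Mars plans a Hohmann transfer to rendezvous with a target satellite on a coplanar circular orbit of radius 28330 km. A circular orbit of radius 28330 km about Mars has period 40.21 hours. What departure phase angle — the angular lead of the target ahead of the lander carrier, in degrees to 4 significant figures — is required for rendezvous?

φ = 100.8°

From Kepler's third law T² = 4π²r³/μ at r = 28330 km, T = 40.21 hours = 40.21 × 3600 s = 1.44756×10^5 s: μ = 4π²r³/T² = 42837.7 km³/s².
Transfer-ellipse semi-major axis a_t = (r₁ + r₂)/2 = (4436 + 28330)/2 = 16383 km.
The half-period of the transfer ellipse is t = π√(a_t³/μ) = 31829.3 s.
The target's mean motion on its circular orbit is ω₂ = √(μ/r₂³) = 4.34054×10^-5 rad/s.
Angle swept by the target during transfer: ω₂·t = 1.3816 rad = 79.16°.
The lander carrier traverses 180° on the transfer ellipse, so the target must lead by 180° − 79.16° = 100.8°.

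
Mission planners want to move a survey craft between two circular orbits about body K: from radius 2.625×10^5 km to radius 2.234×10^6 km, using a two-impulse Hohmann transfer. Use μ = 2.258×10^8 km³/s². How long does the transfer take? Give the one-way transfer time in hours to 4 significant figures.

t = 80.99 hours

The Hohmann ellipse has a_t = (r₁ + r₂)/2 = 1.24825×10^6 km.
Transfer time t = π√(a_t³/μ) = π√((1.24825×10^6)³ / 2.258×10^8) = 2.9157×10^5 s.
Converting: 2.9157×10^5 s ÷ 3600 s/hour = 80.99 hours.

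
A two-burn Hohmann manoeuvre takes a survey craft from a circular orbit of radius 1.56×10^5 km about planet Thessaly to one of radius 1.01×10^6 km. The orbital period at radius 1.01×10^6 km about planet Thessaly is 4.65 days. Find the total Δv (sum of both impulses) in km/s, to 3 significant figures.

Δv = 20.3 km/s

From Kepler's third law T² = 4π²r³/μ at r = 1.01×10^6 km, T = 4.65 days = 4.65 × 86400 s = 4.0176×10^5 s: μ = 4π²r³/T² = 2.51994×10^8 km³/s².
Semi-major axis of the transfer orbit: a_t = (1.560×10^5 + 1.010×10^6)/2 = 5.830×10^5 km.
At r₁ the circular-orbit speed is v₁ = √(μ/r₁) = 40.191 km/s.
On the transfer ellipse at r₁, vis-viva gives v_p = √[μ(2/r₁ − 1/a_t)] = 52.900 km/s.
First burn Δv₁ = |v_p − v₁| = 12.709 km/s.
Circular speed at r₂: v₂ = √(μ/r₂) = 15.79554 km/s.
Transfer-orbit speed at r₂: v_a = √[μ(2/r₂ − 1/a_t)] = 8.170762 km/s.
Second burn Δv₂ = |v₂ − v_a| = 7.6248 km/s.
Total Δv = Δv₁ + Δv₂ = 20.33 km/s.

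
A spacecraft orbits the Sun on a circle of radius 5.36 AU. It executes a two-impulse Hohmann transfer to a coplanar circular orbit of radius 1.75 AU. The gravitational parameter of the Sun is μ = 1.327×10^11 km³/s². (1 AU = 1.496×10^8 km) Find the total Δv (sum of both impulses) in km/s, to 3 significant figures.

Δv = 8.97 km/s

In km: r₁ = 5.36 × 1.496×10^8 = 8.01856×10^8 km; r₂ = 1.75 × 1.496×10^8 = 2.618×10^8 km.
Semi-major axis of the transfer orbit: a_t = (8.01856×10^8 + 2.618×10^8)/2 = 5.31828×10^8 km.
Circular speed at r₁: v₁ = √(μ/r₁) = √(1.327×10^11/8.01856×10^8) = 12.8643 km/s.
Transfer-orbit speed at r₁ (v² = μ(2/r − 1/a)): v_a = √[μ(2/r₁ − 1/a_t)] = 9.02582 km/s.
First burn Δv₁ = |v_a − v₁| = 3.8385 km/s.
Circular speed at r₂: v₂ = √(μ/r₂) = 22.5139 km/s.
Transfer-orbit speed at r₂: v_p = √[μ(2/r₂ − 1/a_t)] = 27.6448 km/s.
Second burn Δv₂ = |v₂ − v_p| = 5.1309 km/s.
Total Δv = Δv₁ + Δv₂ = 8.969 km/s.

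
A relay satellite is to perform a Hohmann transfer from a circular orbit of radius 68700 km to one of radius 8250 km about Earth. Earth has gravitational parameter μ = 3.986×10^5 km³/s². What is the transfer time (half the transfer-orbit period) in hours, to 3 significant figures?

The Hohmann ellipse has a_t = (r₁ + r₂)/2 = 38475 km.
Half the transfer-orbit period gives t = π√(a_t³/μ) = 37550 s.
Converting: 37550 s ÷ 3600 s/hour = 10.4 hours.

t = 10.4 hours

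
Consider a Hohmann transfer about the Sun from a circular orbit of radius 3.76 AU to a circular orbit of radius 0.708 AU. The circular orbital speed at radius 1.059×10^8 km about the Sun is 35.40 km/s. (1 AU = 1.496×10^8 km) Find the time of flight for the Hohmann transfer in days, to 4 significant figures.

t = 609.8 days

From the circular-orbit relation v² = μ/r at r = 1.059×10^8 km: μ = v²r = (35.40)² × 1.059×10^8 = 1.32710×10^11 km³/s².
In km: r₁ = 3.76 × 1.496×10^8 = 5.62496×10^8 km; r₂ = 0.708 × 1.496×10^8 = 1.059168×10^8 km.
The Hohmann ellipse has a_t = (r₁ + r₂)/2 = 3.342064×10^8 km.
By Kepler's third law the transfer-orbit period is T = 2π√(a_t³/μ), so t = T/2 = 5.269×10^7 s.
Converting: 5.269×10^7 s ÷ 86400 s/day = 609.8 days.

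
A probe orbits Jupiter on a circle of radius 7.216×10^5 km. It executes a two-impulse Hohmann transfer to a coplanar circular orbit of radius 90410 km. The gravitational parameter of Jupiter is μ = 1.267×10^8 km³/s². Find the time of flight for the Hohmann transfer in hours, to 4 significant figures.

The Hohmann ellipse has a_t = (r₁ + r₂)/2 = 4.06005×10^5 km.
Transfer time t = π√(a_t³/μ) = π√((4.06005×10^5)³ / 1.267×10^8) = 72200 s.
Converting: 72200 s ÷ 3600 s/hour = 20.06 hours.

t = 20.06 hours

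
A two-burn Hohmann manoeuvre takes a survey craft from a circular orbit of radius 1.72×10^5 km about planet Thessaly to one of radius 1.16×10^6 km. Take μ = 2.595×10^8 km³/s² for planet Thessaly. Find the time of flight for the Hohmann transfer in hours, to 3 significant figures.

t = 29.4 hours

Semi-major axis of the transfer orbit: a_t = (1.720×10^5 + 1.160×10^6)/2 = 6.660×10^5 km.
By Kepler's third law the transfer-orbit period is T = 2π√(a_t³/μ), so t = T/2 = 1.060×10^5 s.
Converting: 1.060×10^5 s ÷ 3600 s/hour = 29.4 hours.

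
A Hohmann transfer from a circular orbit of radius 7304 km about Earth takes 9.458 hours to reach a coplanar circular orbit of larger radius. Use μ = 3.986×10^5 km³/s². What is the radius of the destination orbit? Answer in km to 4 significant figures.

r₂ = 64780 km

Transfer time t = 9.458 hours = 34048.8 s, and t = π√(a_t³/μ).
So a_t = (μ t²/π²)^(1/3) = (3.986×10^5 × (34048.8)² / π²)^(1/3) = 36042 km.
Since a_t = (r₁ + r₂)/2, r₂ = 2a_t − r₁ = 2×36042 − 7304 = 64780 km.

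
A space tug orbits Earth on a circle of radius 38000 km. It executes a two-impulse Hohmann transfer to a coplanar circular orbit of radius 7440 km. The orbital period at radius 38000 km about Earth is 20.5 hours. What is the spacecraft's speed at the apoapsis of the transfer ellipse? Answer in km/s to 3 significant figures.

From Kepler's third law T² = 4π²r³/μ at r = 38000 km, T = 20.5 hours = 20.5 × 3600 s = 73800 s: μ = 4π²r³/T² = 3.97739×10^5 km³/s².
Transfer-ellipse semi-major axis a_t = (r₁ + r₂)/2 = (38000 + 7440)/2 = 22720 km.
The apoapsis of the transfer ellipse is at r = 38000 km.
From the vis-viva equation, v = √[μ(2/r − 1/a_t)] = 1.851 km/s.

v = 1.85 km/s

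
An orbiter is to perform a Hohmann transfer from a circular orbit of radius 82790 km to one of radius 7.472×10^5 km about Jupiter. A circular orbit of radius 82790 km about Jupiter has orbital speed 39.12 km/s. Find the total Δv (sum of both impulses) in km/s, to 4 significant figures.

From the circular-orbit relation v² = μ/r at r = 82790 km: μ = v²r = (39.12)² × 82790 = 1.26700×10^8 km³/s².
The Hohmann ellipse has a_t = (r₁ + r₂)/2 = 4.14995×10^5 km.
At r₁ the circular-orbit speed is v₁ = √(μ/r₁) = 39.12 km/s.
On the transfer ellipse at r₁, vis-viva equation gives v_p = √[μ(2/r₁ − 1/a_t)] = 52.49 km/s.
First burn Δv₁ = |v_p − v₁| = 13.37 km/s.
At r₂, v₂ = √(μ/r₂) = 13.022 km/s.
Transfer-orbit speed at r₂: v_a = √[μ(2/r₂ − 1/a_t)] = 5.8162 km/s.
Second burn Δv₂ = |v₂ − v_a| = 7.206 km/s.
Δv = Δv₁ + Δv₂ = 13.37 + 7.206 = 20.58 km/s.

Δv = 20.58 km/s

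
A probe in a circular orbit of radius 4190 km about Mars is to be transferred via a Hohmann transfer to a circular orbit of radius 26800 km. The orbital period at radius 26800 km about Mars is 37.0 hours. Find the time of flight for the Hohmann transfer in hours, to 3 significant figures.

t = 8.13 hours

From Kepler's third law T² = 4π²r³/μ at r = 26800 km, T = 37.0 hours = 37.0 × 3600 s = 1.332×10^5 s: μ = 4π²r³/T² = 42830.7 km³/s².
The Hohmann ellipse has a_t = (r₁ + r₂)/2 = 15495 km.
By Kepler's third law the transfer-orbit period is T = 2π√(a_t³/μ), so t = T/2 = 29280 s.
Converting: 29280 s ÷ 3600 s/hour = 8.13 hours.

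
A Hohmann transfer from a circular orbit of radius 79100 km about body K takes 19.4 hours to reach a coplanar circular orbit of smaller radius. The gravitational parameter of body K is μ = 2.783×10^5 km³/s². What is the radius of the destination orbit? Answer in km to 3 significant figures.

r₂ = 24100 km

Transfer time t = 19.4 hours = 69840 s, and t = π√(a_t³/μ).
So a_t = (μ t²/π²)^(1/3) = (2.783×10^5 × (69840)² / π²)^(1/3) = 51619 km.
Since a_t = (r₁ + r₂)/2, r₂ = 2a_t − r₁ = 2×51619 − 79100 = 24138 km.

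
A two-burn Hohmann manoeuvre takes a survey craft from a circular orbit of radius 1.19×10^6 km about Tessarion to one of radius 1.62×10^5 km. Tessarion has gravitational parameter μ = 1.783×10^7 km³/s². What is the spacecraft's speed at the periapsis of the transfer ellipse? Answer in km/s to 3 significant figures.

Semi-major axis of the transfer orbit: a_t = (1.190×10^6 + 1.620×10^5)/2 = 6.760×10^5 km.
At periapsis, r = 1.620×10^5 km.
From the vis-viva equation, v = √[μ(2/r − 1/a_t)] = 13.92 km/s.

v = 13.9 km/s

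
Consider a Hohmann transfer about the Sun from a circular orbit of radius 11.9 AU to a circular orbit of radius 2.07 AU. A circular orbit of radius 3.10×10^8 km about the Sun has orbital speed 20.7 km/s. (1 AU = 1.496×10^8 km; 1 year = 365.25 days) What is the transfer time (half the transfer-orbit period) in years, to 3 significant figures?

From the circular-orbit relation v² = μ/r at r = 3.10×10^8 km: μ = v²r = (20.7)² × 3.10×10^8 = 1.32832×10^11 km³/s².
In km: r₁ = 11.9 × 1.496×10^8 = 1.78024×10^9 km; r₂ = 2.07 × 1.496×10^8 = 3.09672×10^8 km.
Semi-major axis of the transfer orbit: a_t = (1.78024×10^9 + 3.09672×10^8)/2 = 1.044956×10^9 km.
By Kepler's third law the transfer-orbit period is T = 2π√(a_t³/μ), so t = T/2 = 2.912×10^8 s.
Converting: 2.912×10^8 s ÷ 3.15576×10^7 s/year (365.25 × 86400) = 9.23 years.

t = 9.23 years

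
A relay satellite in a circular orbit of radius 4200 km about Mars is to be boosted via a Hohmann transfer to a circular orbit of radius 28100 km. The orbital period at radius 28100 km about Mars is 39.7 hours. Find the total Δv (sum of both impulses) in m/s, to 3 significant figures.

Δv = 1620 m/s

From Kepler's third law T² = 4π²r³/μ at r = 28100 km, T = 39.7 hours = 39.7 × 3600 s = 1.4292×10^5 s: μ = 4π²r³/T² = 42883.7 km³/s².
Semi-major axis of the transfer orbit: a_t = (4200 + 28100)/2 = 16150 km.
At r₁ the circular-orbit speed is v₁ = √(μ/r₁) = 3.195 km/s.
Transfer-orbit speed at r₁ (vis-viva equation): v_p = √[μ(2/r₁ − 1/a_t)] = 4.215 km/s.
First burn Δv₁ = |v_p − v₁| = 1.020 km/s.
Circular speed at r₂: v₂ = √(μ/r₂) = 1.2354 km/s.
Transfer-orbit speed at r₂: v_a = √[μ(2/r₂ − 1/a_t)] = 0.62999 km/s.
Second burn Δv₂ = |v₂ − v_a| = 0.6054 km/s.
Total Δv = Δv₁ + Δv₂ = 1.625 km/s.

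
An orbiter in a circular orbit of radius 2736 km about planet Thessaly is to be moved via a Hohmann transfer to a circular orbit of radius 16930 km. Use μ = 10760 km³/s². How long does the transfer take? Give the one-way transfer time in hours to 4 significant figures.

The Hohmann ellipse has a_t = (r₁ + r₂)/2 = 9833 km.
By Kepler's third law the transfer-orbit period is T = 2π√(a_t³/μ), so t = T/2 = 29530 s.
Converting: 29530 s ÷ 3600 s/hour = 8.203 hours.

t = 8.203 hours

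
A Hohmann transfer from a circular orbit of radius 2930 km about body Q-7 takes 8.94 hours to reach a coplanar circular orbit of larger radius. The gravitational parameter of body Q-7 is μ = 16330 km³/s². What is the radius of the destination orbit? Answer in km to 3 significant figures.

r₂ = 21000 km

Transfer time t = 8.94 hours = 32184 s, and t = π√(a_t³/μ).
So a_t = (μ t²/π²)^(1/3) = (16330 × (32184)² / π²)^(1/3) = 11967 km.
Since a_t = (r₁ + r₂)/2, r₂ = 2a_t − r₁ = 2×11967 − 2930 = 21004 km.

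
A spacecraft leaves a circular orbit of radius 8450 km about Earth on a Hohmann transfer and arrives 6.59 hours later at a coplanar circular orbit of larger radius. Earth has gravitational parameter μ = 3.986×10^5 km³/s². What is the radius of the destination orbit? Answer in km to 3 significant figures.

Transfer time t = 6.59 hours = 23724 s, and t = π√(a_t³/μ).
So a_t = (μ t²/π²)^(1/3) = (3.986×10^5 × (23724)² / π²)^(1/3) = 28327 km.
Since a_t = (r₁ + r₂)/2, r₂ = 2a_t − r₁ = 2×28327 − 8450 = 48204 km.

r₂ = 48200 km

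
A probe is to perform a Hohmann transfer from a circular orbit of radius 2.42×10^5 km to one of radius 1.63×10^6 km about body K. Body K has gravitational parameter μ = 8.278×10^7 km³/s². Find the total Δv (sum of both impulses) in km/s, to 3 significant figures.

Δv = 9.41 km/s

The Hohmann ellipse has a_t = (r₁ + r₂)/2 = 9.360×10^5 km.
Circular speed at r₁: v₁ = √(μ/r₁) = √(8.278×10^7/2.420×10^5) = 18.495 km/s.
Transfer-orbit speed at r₁ (vis-viva equation): v_p = √[μ(2/r₁ − 1/a_t)] = 24.407 km/s.
First burn Δv₁ = |v_p − v₁| = 5.912 km/s.
At r₂, v₂ = √(μ/r₂) = 7.1264 km/s.
Transfer-orbit speed at r₂: v_a = √[μ(2/r₂ − 1/a_t)] = 3.6236 km/s.
Second burn Δv₂ = |v₂ − v_a| = 3.503 km/s.
Total Δv = Δv₁ + Δv₂ = 9.415 km/s.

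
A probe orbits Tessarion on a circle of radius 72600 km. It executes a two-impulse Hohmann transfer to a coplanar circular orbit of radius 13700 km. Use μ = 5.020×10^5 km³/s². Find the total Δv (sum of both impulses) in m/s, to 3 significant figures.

Transfer-ellipse semi-major axis a_t = (r₁ + r₂)/2 = (72600 + 13700)/2 = 43150 km.
At r₁ the circular-orbit speed is v₁ = √(μ/r₁) = 2.6296 km/s.
Transfer-orbit speed at r₁ (vis-viva): v_a = √[μ(2/r₁ − 1/a_t)] = 1.4817 km/s.
First burn Δv₁ = |v_a − v₁| = 1.1479 km/s.
Circular speed at r₂: v₂ = √(μ/r₂) = 6.0533 km/s.
Transfer-orbit speed at r₂: v_p = √[μ(2/r₂ − 1/a_t)] = 7.8518 km/s.
Second burn Δv₂ = |v₂ − v_p| = 1.7985 km/s.
Δv = Δv₁ + Δv₂ = 1.1479 + 1.7985 = 2.946 km/s.

Δv = 2950 m/s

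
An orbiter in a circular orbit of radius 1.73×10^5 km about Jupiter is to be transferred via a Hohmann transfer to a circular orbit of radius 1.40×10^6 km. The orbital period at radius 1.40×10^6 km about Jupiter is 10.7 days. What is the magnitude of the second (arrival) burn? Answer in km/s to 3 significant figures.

From Kepler's third law T² = 4π²r³/μ at r = 1.40×10^6 km, T = 10.7 days = 10.7 × 86400 s = 9.2448×10^5 s: μ = 4π²r³/T² = 1.26750×10^8 km³/s².
Transfer-ellipse semi-major axis a_t = (r₁ + r₂)/2 = (1.730×10^5 + 1.400×10^6)/2 = 7.865×10^5 km.
Circular speed at r = 1.400×10^6 km: v_c = √(μ/r) = 9.515 km/s.
Vis-viva on the transfer ellipse at r = 1.400×10^6 km gives v_t = √[μ(2/r − 1/a_t)] = 4.463 km/s.
Δv₂ = |v_t − v_c| = |4.463 − 9.515| = 5.052 km/s.

Δv₂ = 5.05 km/s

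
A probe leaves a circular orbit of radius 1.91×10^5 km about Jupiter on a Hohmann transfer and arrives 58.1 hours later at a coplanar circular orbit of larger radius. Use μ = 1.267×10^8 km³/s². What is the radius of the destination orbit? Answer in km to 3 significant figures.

r₂ = 1.46×10^6 km

Transfer time t = 58.1 hours = 2.0916×10^5 s, and t = π√(a_t³/μ).
So a_t = (μ t²/π²)^(1/3) = (1.267×10^8 × (2.0916×10^5)² / π²)^(1/3) = 8.2505×10^5 km.
Since a_t = (r₁ + r₂)/2, r₂ = 2a_t − r₁ = 2×8.2505×10^5 − 1.910×10^5 = 1.4591×10^6 km.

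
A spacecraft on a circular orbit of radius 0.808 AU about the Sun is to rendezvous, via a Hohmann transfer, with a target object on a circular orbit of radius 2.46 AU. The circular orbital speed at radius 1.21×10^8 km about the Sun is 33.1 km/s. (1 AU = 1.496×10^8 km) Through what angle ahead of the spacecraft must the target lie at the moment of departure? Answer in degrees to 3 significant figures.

φ = 82.6°

From the circular-orbit relation v² = μ/r at r = 1.21×10^8 km: μ = v²r = (33.1)² × 1.21×10^8 = 1.32569×10^11 km³/s².
In km: r₁ = 0.808 × 1.496×10^8 = 1.208768×10^8 km; r₂ = 2.46 × 1.496×10^8 = 3.68016×10^8 km.
Semi-major axis of the transfer orbit: a_t = (1.208768×10^8 + 3.68016×10^8)/2 = 2.444464×10^8 km.
Transfer time t = π√(a_t³/μ) = 3.2977×10^7 s.
The target's mean motion on its circular orbit is ω₂ = √(μ/r₂³) = 5.1573×10^-8 rad/s.
Angle swept by the target during transfer: ω₂·t = 1.7007 rad = 97.44°.
Arrival is 180° from departure on the ellipse, so φ = 180° − 97.44° = 82.6°.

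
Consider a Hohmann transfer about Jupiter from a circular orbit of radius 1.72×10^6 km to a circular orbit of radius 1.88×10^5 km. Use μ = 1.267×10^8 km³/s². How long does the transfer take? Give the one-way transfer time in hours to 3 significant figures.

Semi-major axis of the transfer orbit: a_t = (1.720×10^6 + 1.880×10^5)/2 = 9.540×10^5 km.
Transfer time t = π√(a_t³/μ) = π√((9.540×10^5)³ / 1.267×10^8) = 2.6007×10^5 s.
Converting: 2.6007×10^5 s ÷ 3600 s/hour = 72.2 hours.

t = 72.2 hours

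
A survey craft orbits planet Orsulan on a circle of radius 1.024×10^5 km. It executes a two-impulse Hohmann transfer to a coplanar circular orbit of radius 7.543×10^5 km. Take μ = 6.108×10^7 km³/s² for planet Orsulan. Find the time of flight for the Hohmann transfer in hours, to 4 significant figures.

t = 31.30 hours

Semi-major axis of the transfer orbit: a_t = (1.024×10^5 + 7.543×10^5)/2 = 4.2835×10^5 km.
Transfer time t = π√(a_t³/μ) = π√((4.2835×10^5)³ / 6.108×10^7) = 1.1269×10^5 s.
Converting: 1.1269×10^5 s ÷ 3600 s/hour = 31.30 hours.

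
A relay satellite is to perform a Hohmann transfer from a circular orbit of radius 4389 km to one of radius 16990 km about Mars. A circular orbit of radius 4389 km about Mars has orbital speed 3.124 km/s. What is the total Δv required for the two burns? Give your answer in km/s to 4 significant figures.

Δv = 1.385 km/s

From the circular-orbit relation v² = μ/r at r = 4389 km: μ = v²r = (3.124)² × 4389 = 42833.9 km³/s².
Semi-major axis of the transfer orbit: a_t = (4389 + 16990)/2 = 10689.5 km.
At r₁ the circular-orbit speed is v₁ = √(μ/r₁) = 3.1240 km/s.
On the transfer ellipse at r₁, vis-viva equation gives v_p = √[μ(2/r₁ − 1/a_t)] = 3.9385 km/s.
First burn Δv₁ = |v_p − v₁| = 0.8145 km/s.
Circular speed at r₂: v₂ = √(μ/r₂) = 1.5878 km/s.
Transfer-orbit speed at r₂: v_a = √[μ(2/r₂ − 1/a_t)] = 1.0174 km/s.
Second burn Δv₂ = |v₂ − v_a| = 0.5704 km/s.
Total Δv = Δv₁ + Δv₂ = 1.385 km/s.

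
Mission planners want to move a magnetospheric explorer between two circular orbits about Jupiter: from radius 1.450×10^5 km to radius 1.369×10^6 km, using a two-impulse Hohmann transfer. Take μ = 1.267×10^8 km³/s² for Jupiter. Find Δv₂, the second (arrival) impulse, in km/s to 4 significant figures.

Δv₂ = 5.410 km/s

The Hohmann ellipse has a_t = (r₁ + r₂)/2 = 7.570×10^5 km.
Circular speed at r = 1.369×10^6 km: v_c = √(μ/r) = 9.620 km/s.
Transfer-orbit speed at the same r (vis-viva, a = a_t): v_t = √[μ(2/r − 1/a_t)] = 4.210 km/s.
Δv₂ = |v_t − v_c| = |4.210 − 9.620| = 5.410 km/s.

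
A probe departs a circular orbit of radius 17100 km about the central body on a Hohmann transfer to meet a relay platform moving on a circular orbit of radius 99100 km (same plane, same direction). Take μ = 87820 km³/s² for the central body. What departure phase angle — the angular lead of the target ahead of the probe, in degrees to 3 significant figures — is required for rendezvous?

The Hohmann ellipse has a_t = (r₁ + r₂)/2 = 58100 km.
The half-period of the transfer ellipse is t = π√(a_t³/μ) = 1.4846×10^5 s.
Target angular speed ω₂ = √(μ/r₂³) = 9.4992×10^-6 rad/s.
Angle swept by the target during transfer: ω₂·t = 1.4103 rad = 80.80°.
Arrival is 180° from departure on the ellipse, so φ = 180° − 80.80° = 99.2°.

φ = 99.2°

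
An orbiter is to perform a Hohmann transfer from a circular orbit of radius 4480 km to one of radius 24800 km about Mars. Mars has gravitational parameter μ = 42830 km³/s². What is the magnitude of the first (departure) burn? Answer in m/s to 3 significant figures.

The Hohmann ellipse has a_t = (r₁ + r₂)/2 = 14640 km.
On the circular orbit at r = 4480 km, v_c = √(μ/r) = 3.0920 km/s.
Vis-viva on the transfer ellipse at r = 4480 km gives v_t = √[μ(2/r − 1/a_t)] = 4.0243 km/s.
Δv₁ = |v_t − v_c| = |4.0243 − 3.0920| = 0.9323 km/s.

Δv₁ = 932 m/s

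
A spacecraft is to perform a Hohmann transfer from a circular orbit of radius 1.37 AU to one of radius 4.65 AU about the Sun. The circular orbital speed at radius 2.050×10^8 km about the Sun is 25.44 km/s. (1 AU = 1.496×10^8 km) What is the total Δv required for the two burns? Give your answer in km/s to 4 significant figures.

From the circular-orbit relation v² = μ/r at r = 2.050×10^8 km: μ = v²r = (25.44)² × 2.050×10^8 = 1.32675×10^11 km³/s².
In km: r₁ = 1.37 × 1.496×10^8 = 2.04952×10^8 km; r₂ = 4.65 × 1.496×10^8 = 6.9564×10^8 km.
The Hohmann ellipse has a_t = (r₁ + r₂)/2 = 4.50296×10^8 km.
Circular speed at r₁: v₁ = √(μ/r₁) = √(1.32675×10^11/2.04952×10^8) = 25.443 km/s.
On the transfer ellipse at r₁, vis-viva equation gives v_p = √[μ(2/r₁ − 1/a_t)] = 31.624 km/s.
First burn Δv₁ = |v_p − v₁| = 6.181 km/s.
Circular speed at r₂: v₂ = √(μ/r₂) = 13.81 km/s.
Transfer-orbit speed at r₂: v_a = √[μ(2/r₂ − 1/a_t)] = 9.317 km/s.
Second burn Δv₂ = |v₂ − v_a| = 4.493 km/s.
Total Δv = Δv₁ + Δv₂ = 10.67 km/s.

Δv = 10.67 km/s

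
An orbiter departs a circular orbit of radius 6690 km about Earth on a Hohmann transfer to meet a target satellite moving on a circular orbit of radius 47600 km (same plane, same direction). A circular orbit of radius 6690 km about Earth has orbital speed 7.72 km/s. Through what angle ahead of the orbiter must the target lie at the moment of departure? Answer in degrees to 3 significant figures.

From the circular-orbit relation v² = μ/r at r = 6690 km: μ = v²r = (7.72)² × 6690 = 3.98713×10^5 km³/s².
Semi-major axis of the transfer orbit: a_t = (6690 + 47600)/2 = 27145 km.
The half-period of the transfer ellipse is t = π√(a_t³/μ) = 22250 s.
Target angular speed ω₂ = √(μ/r₂³) = 6.080×10^-5 rad/s.
Angle swept by the target during transfer: ω₂·t = 1.353 rad = 77.52°.
The orbiter traverses 180° on the transfer ellipse, so the target must lead by 180° − 77.52° = 102°.

φ = 102°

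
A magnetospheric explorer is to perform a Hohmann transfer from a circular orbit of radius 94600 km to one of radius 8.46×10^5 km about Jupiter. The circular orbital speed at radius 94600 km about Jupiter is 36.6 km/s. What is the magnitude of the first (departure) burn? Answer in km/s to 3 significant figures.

From the circular-orbit relation v² = μ/r at r = 94600 km: μ = v²r = (36.6)² × 94600 = 1.26722×10^8 km³/s².
Transfer-ellipse semi-major axis a_t = (r₁ + r₂)/2 = (94600 + 8.460×10^5)/2 = 4.703×10^5 km.
On the circular orbit at r = 94600 km, v_c = √(μ/r) = 36.60 km/s.
Vis-viva on the transfer ellipse at r = 94600 km gives v_t = √[μ(2/r − 1/a_t)] = 49.09 km/s.
Δv₁ = |v_t − v_c| = |49.09 − 36.60| = 12.49 km/s.

Δv₁ = 12.5 km/s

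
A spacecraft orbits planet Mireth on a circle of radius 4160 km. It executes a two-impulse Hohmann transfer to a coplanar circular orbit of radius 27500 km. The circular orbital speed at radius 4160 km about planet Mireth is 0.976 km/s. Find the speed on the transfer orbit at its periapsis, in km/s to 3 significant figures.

v = 1.29 km/s

From the circular-orbit relation v² = μ/r at r = 4160 km: μ = v²r = (0.976)² × 4160 = 3962.72 km³/s².
Semi-major axis of the transfer orbit: a_t = (4160 + 27500)/2 = 15830 km.
At periapsis, r = 4160 km.
Vis-viva: v = √[μ(2/r − 1/a_t)] = √[3962.72 × (2/4160 − 1/15830)] = 1.286 km/s.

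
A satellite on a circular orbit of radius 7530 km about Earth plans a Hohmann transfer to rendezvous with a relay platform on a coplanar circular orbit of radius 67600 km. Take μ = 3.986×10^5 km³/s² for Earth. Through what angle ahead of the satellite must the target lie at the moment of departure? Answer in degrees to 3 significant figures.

φ = 105°

The Hohmann ellipse has a_t = (r₁ + r₂)/2 = 37565 km.
Transfer time t = π√(a_t³/μ) = 36230 s.
Target angular speed ω₂ = √(μ/r₂³) = 3.592×10^-5 rad/s.
Angle swept by the target during transfer: ω₂·t = 1.3014 rad = 74.56°.
The satellite traverses 180° on the transfer ellipse, so the target must lead by 180° − 74.56° = 105°.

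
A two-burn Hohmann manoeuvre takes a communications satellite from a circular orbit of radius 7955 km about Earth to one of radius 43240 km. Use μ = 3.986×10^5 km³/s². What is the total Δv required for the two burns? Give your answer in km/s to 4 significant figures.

Δv = 3.465 km/s

The Hohmann ellipse has a_t = (r₁ + r₂)/2 = 25597.5 km.
At r₁ the circular-orbit speed is v₁ = √(μ/r₁) = 7.079 km/s.
On the transfer ellipse at r₁, vis-viva equation gives v_p = √[μ(2/r₁ − 1/a_t)] = 9.200 km/s.
First burn Δv₁ = |v_p − v₁| = 2.121 km/s.
Circular speed at r₂: v₂ = √(μ/r₂) = 3.0362 km/s.
Transfer-orbit speed at r₂: v_a = √[μ(2/r₂ − 1/a_t)] = 1.6926 km/s.
Second burn Δv₂ = |v₂ − v_a| = 1.344 km/s.
Δv = Δv₁ + Δv₂ = 2.121 + 1.344 = 3.465 km/s.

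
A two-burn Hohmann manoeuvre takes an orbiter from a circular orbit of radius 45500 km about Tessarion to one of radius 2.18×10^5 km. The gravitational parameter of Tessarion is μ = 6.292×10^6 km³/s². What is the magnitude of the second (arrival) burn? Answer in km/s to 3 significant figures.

Transfer-ellipse semi-major axis a_t = (r₁ + r₂)/2 = (45500 + 2.180×10^5)/2 = 1.3175×10^5 km.
On the circular orbit at r = 2.180×10^5 km, v_c = √(μ/r) = 5.372 km/s.
Vis-viva on the transfer ellipse at r = 2.180×10^5 km gives v_t = √[μ(2/r − 1/a_t)] = 3.157 km/s.
Δv₂ = |v_t − v_c| = |3.157 − 5.372| = 2.215 km/s.

Δv₂ = 2.22 km/s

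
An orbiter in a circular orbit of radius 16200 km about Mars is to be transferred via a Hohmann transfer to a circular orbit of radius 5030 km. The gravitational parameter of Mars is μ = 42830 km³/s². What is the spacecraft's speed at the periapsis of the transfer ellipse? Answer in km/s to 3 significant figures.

Transfer-ellipse semi-major axis a_t = (r₁ + r₂)/2 = (16200 + 5030)/2 = 10615 km.
At periapsis, r = 5030 km.
Vis-viva: v = √[μ(2/r − 1/a_t)] = √[42830 × (2/5030 − 1/10615)] = 3.605 km/s.

v = 3.60 km/s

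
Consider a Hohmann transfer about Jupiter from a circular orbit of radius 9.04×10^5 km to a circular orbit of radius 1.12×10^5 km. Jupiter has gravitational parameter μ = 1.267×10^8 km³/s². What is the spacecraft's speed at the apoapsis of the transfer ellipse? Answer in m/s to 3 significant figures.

v = 5560 m/s

Semi-major axis of the transfer orbit: a_t = (9.040×10^5 + 1.120×10^5)/2 = 5.080×10^5 km.
At apoapsis, r = 9.040×10^5 km.
From the vis-viva equation, v = √[μ(2/r − 1/a_t)] = 5.559 km/s.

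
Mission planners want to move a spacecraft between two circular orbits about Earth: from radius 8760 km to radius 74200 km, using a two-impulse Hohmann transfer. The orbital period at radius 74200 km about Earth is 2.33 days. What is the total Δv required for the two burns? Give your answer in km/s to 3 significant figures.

From Kepler's third law T² = 4π²r³/μ at r = 74200 km, T = 2.33 days = 2.33 × 86400 s = 2.01312×10^5 s: μ = 4π²r³/T² = 3.97953×10^5 km³/s².
The Hohmann ellipse has a_t = (r₁ + r₂)/2 = 41480 km.
Circular speed at r₁: v₁ = √(μ/r₁) = √(3.97953×10^5/8760) = 6.7401 km/s.
On the transfer ellipse at r₁, vis-viva gives v_p = √[μ(2/r₁ − 1/a_t)] = 9.0146 km/s.
First burn Δv₁ = |v_p − v₁| = 2.2745 km/s.
At r₂, v₂ = √(μ/r₂) = 2.3159 km/s.
Transfer-orbit speed at r₂: v_a = √[μ(2/r₂ − 1/a_t)] = 1.0643 km/s.
Second burn Δv₂ = |v₂ − v_a| = 1.2516 km/s.
Total Δv = Δv₁ + Δv₂ = 3.526 km/s.

Δv = 3.53 km/s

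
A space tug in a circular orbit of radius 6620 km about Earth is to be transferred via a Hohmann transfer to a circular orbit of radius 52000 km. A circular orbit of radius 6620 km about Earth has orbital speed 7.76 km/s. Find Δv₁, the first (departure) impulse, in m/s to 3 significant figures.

Δv₁ = 2580 m/s

From the circular-orbit relation v² = μ/r at r = 6620 km: μ = v²r = (7.76)² × 6620 = 3.98641×10^5 km³/s².
The Hohmann ellipse has a_t = (r₁ + r₂)/2 = 29310 km.
On the circular orbit at r = 6620 km, v_c = √(μ/r) = 7.7600 km/s.
Transfer-orbit speed at the same r (vis-viva, a = a_t): v_t = √[μ(2/r − 1/a_t)] = 10.336 km/s.
Δv₁ = |v_t − v_c| = |10.336 − 7.7600| = 2.576 km/s.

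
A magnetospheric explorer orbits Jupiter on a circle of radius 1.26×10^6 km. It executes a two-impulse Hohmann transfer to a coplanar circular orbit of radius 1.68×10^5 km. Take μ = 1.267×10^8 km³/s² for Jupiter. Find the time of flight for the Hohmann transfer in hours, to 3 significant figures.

Semi-major axis of the transfer orbit: a_t = (1.260×10^6 + 1.680×10^5)/2 = 7.140×10^5 km.
By Kepler's third law the transfer-orbit period is T = 2π√(a_t³/μ), so t = T/2 = 1.684×10^5 s.
Converting: 1.684×10^5 s ÷ 3600 s/hour = 46.8 hours.

t = 46.8 hours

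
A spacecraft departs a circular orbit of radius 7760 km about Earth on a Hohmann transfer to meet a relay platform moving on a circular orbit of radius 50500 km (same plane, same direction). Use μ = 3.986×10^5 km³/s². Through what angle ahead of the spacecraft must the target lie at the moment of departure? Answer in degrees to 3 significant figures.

Transfer-ellipse semi-major axis a_t = (r₁ + r₂)/2 = (7760 + 50500)/2 = 29130 km.
The half-period of the transfer ellipse is t = π√(a_t³/μ) = 24740 s.
Target angular speed ω₂ = √(μ/r₂³) = 5.563×10^-5 rad/s.
Angle swept by the target during transfer: ω₂·t = 1.3763 rad = 78.86°.
The spacecraft traverses 180° on the transfer ellipse, so the target must lead by 180° − 78.86° = 101°.

φ = 101°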